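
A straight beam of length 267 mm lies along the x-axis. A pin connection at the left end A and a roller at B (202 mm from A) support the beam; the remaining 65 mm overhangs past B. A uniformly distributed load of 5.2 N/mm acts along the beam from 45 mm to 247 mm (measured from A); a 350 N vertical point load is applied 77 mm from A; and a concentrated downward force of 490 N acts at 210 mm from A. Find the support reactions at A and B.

Resultant of the distributed load: 5.2 × 202 = 1050.4 N at 146 mm from A.
Taking moments about A: B_y·202 − (5.2·202)·146 − 350·77 − 490·210 = 0 → B_y = 283208.4/202 = 1402.02 ≈ 1402 N.
ΣF_y = 0: A_y + 1402.02 − 5.2·202 − 350 − 490 = 0 → A_y = 488.4 N.
ΣF_x = 0: no horizontal applied forces, so A_x = 0.

A_x = 0, A_y = 488.4 N, B_y = 1402 N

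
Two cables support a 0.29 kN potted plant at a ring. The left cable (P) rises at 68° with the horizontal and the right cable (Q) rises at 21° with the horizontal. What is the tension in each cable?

T_P = 0.2708 kN, T_Q = 0.1087 kN

ΣF_x = 0: −T_P·cos68° + T_Q·cos21° = 0 → T_Q = 0.401258·T_P.
ΣF_y = 0: T_P·sin68° + T_Q·sin21° = 0.29.
Substitute: T_P·(0.927184 + 0.401258·0.358368) = 0.29 → T_P = 0.27078 ≈ 0.2708 kN.
Then T_Q = 0.401258 × 0.27078 = 0.1087 kN.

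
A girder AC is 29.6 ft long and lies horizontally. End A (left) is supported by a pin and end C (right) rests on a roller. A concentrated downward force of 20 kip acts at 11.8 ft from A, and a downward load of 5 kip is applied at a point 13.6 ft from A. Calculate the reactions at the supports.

ΣM about A: C_y·29.6 − 20·11.8 − 5·13.6 = 0 → C_y = 304/29.6 = 10.2703 ≈ 10.27 kip.
ΣF_y = 0: A_y + 10.2703 − 20 − 5 = 0 → A_y = 14.73 kip.
ΣF_x = 0: no horizontal applied forces, so A_x = 0.

A_x = 0, A_y = 14.73 kip, C_y = 10.27 kip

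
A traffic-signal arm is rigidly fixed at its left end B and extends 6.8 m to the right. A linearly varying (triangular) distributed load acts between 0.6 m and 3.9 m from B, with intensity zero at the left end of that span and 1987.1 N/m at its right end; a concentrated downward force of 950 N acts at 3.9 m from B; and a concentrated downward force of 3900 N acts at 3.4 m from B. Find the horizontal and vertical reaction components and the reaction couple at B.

B_x = 0, B_y = 8129 N, M_B = 26150 N·m

Resultant of the triangular load: ½ × 1987.1 × 3.3 = 3278.715 N, acting at 2.8 m from B (one-third of the span from the peak).
ΣF_x = 0: B_x = 0.
ΣF_y = 0: B_y − ½·1987.1·3.3 − 950 − 3900 = 0 → B_y = 8129 N.
ΣM about B: M_B − (½·1987.1·3.3)·2.8 − 950·3.9 − 3900·3.4 = 0 → M_B = 26150 N·m.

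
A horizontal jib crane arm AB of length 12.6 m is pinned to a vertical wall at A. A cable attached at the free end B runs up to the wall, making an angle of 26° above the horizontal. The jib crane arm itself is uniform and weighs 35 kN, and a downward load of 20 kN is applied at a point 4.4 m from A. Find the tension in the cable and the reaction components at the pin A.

T = 55.85 kN, A_x = 50.20 kN, A_y = 30.52 kN

ΣM about A: T·sin26°·12.6 − 35·6.3 − 20·4.4 = 0 → T = 308.5/(12.6·0.438371) = 55.8525 ≈ 55.85 kN.
ΣF_x = 0: A_x − T·cos26° = 0 → A_x = 55.8525 × 0.898794 = 50.20 kN.
ΣF_y = 0: A_y + T·sin26° − 35 − 20 = 0 → A_y = 55 − 55.8525 × 0.438371 = 30.52 kN.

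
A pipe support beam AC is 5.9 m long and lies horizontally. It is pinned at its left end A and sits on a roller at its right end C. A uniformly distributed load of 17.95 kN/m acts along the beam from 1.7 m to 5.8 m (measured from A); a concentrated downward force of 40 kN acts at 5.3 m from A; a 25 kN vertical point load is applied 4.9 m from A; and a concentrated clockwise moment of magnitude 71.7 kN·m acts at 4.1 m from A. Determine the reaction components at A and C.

A_x = 0, A_y = 22.97 kN, C_y = 115.6 kN

Resultant of the distributed load: 17.95 × 4.1 = 73.595 kN at 3.75 m from A.
ΣM about A: C_y·5.9 − (17.95·4.1)·3.75 − 40·5.3 − 25·4.9 − 71.7 = 0 → C_y = 682.18125/5.9 = 115.624 ≈ 115.6 kN.
ΣF_y = 0: A_y + 115.624 − 17.95·4.1 − 40 − 25 = 0 → A_y = 22.97 kN.
ΣF_x = 0: no horizontal applied forces, so A_x = 0.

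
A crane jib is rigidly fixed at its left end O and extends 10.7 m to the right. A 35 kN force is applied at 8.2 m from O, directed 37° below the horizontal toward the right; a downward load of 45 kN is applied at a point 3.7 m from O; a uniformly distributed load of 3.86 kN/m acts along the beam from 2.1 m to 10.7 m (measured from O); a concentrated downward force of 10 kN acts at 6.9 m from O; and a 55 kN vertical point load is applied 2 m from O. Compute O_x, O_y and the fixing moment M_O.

Resultant of the distributed load: 3.86 × 8.6 = 33.196 kN at 6.4 m from O.
ΣF_x = 0: O_x + 35·cos37° = 0 → O_x = -27.95 kN.
ΣF_y = 0: O_y − 35·sin37° − 45 − 3.86·8.6 − 10 − 55 = 0 → O_y = 164.3 kN.
ΣM about O: M_O − 35·sin37°·8.2 − 45·3.7 − (3.86·8.6)·6.4 − 10·6.9 − 55·2 = 0 → M_O = 730.7 kN·m.

O_x = -27.95 kN, O_y = 164.3 kN, M_O = 730.7 kN·m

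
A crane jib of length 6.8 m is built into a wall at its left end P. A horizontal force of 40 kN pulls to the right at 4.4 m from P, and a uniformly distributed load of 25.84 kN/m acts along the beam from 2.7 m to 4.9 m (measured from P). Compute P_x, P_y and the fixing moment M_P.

Resultant of the distributed load: 25.84 × 2.2 = 56.848 kN at 3.8 m from P.
ΣF_x = 0: P_x + 40 = 0 → P_x = -40.00 kN.
ΣF_y = 0: P_y − 25.84·2.2 = 0 → P_y = 56.85 kN.
ΣM about P: M_P − (25.84·2.2)·3.8 = 0 → M_P = 216.0 kN·m.

P_x = -40.00 kN, P_y = 56.85 kN, M_P = 216.0 kN·m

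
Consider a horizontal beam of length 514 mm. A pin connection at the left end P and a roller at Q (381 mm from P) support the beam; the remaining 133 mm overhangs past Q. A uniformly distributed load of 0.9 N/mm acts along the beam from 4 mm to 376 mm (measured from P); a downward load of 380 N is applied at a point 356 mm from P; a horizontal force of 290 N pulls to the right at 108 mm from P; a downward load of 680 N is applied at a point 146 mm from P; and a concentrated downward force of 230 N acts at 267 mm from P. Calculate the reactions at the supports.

P_x = -290.0 N, P_y = 681.0 N, Q_y = 943.8 N

Resultant of the distributed load: 0.9 × 372 = 334.8 N at 190 mm from P.
Taking moments about P: Q_y·381 − (0.9·372)·190 − 380·356 − 680·146 − 230·267 = 0 → Q_y = 359582/381 = 943.785 ≈ 943.8 N.
ΣF_y = 0: P_y + 943.785 − 0.9·372 − 380 − 680 − 230 = 0 → P_y = 681.0 N.
ΣF_x = 0: P_x + 290 = 0 → P_x = -290.0 N.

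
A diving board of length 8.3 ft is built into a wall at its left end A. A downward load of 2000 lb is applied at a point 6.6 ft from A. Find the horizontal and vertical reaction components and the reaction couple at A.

A_x = 0, A_y = 2000 lb, M_A = 13200 lb·ft

ΣF_x = 0: A_x = 0.
ΣF_y = 0: A_y − 2000 = 0 → A_y = 2000 lb.
ΣM about A: M_A − 2000·6.6 = 0 → M_A = 13200 lb·ft.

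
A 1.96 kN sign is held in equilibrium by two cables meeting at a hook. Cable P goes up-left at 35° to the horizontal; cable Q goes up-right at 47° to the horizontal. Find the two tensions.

ΣF_x = 0: −T_P·cos35° + T_Q·cos47° = 0 → T_Q = 1.20111·T_P.
ΣF_y = 0: T_P·sin35° + T_Q·sin47° = 1.96.
Substitute: T_P·(0.573576 + 1.20111·0.731354) = 1.96 → T_P = 1.34985 ≈ 1.350 kN.
Then T_Q = 1.20111 × 1.34985 = 1.621 kN.

T_P = 1.350 kN, T_Q = 1.621 kN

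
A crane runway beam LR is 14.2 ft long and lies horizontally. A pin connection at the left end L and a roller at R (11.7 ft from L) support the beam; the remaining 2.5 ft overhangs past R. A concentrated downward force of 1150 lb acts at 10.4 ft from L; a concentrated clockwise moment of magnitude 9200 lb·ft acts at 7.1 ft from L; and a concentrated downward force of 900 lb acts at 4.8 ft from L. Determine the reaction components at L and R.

L_x = 0, L_y = -127.8 lb, R_y = 2178 lb

Moments about L: R_y·11.7 − 1150·10.4 − 9200 − 900·4.8 = 0 → R_y = 25480/11.7 = 2177.78 ≈ 2178 lb.
ΣF_y = 0: L_y + 2177.78 − 1150 − 900 = 0 → L_y = -127.8 lb.
ΣF_x = 0: no horizontal applied forces, so L_x = 0.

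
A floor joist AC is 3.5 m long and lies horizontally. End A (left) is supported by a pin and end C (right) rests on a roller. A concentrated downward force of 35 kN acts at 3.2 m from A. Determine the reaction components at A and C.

ΣM about A: C_y·3.5 − 35·3.2 = 0 → C_y = 112/3.5 = 32.00 kN.
ΣF_y = 0: A_y + 32 − 35 = 0 → A_y = 3.000 kN.
ΣF_x = 0: no horizontal applied forces, so A_x = 0.

A_x = 0, A_y = 3.000 kN, C_y = 32.00 kN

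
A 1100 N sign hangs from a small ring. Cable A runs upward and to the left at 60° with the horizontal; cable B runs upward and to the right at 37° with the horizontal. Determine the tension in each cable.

T_A = 885.1 N, T_B = 554.1 N

ΣF_x = 0: −T_A·cos60° + T_B·cos37° = 0 → T_B = 0.626068·T_A.
ΣF_y = 0: T_A·sin60° + T_B·sin37° = 1100.
Substitute: T_A·(0.866025 + 0.626068·0.601815) = 1100 → T_A = 885.097 ≈ 885.1 N.
Then T_B = 0.626068 × 885.097 = 554.1 N.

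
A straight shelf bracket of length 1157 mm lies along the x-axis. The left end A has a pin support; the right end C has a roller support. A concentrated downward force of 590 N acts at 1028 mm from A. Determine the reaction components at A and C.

A_x = 0, A_y = 65.78 N, C_y = 524.2 N

Taking moments about A: C_y·1157 − 590·1028 = 0 → C_y = 606520/1157 = 524.218 ≈ 524.2 N.
ΣF_y = 0: A_y + 524.218 − 590 = 0 → A_y = 65.78 N.
ΣF_x = 0: no horizontal applied forces, so A_x = 0.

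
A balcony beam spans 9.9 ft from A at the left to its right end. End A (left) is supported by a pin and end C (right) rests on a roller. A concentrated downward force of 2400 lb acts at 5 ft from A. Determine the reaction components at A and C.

Moments about A: C_y·9.9 − 2400·5 = 0 → C_y = 12000/9.9 = 1212.12 ≈ 1212 lb.
ΣF_y = 0: A_y + 1212.12 − 2400 = 0 → A_y = 1188 lb.
ΣF_x = 0: no horizontal applied forces, so A_x = 0.

A_x = 0, A_y = 1188 lb, C_y = 1212 lb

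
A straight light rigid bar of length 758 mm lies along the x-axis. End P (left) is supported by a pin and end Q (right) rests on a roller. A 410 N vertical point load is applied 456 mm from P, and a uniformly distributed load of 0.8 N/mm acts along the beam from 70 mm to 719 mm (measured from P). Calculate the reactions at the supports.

P_x = 0, P_y = 412.3 N, Q_y = 516.9 N

Resultant of the distributed load: 0.8 × 649 = 519.2 N at 394.5 mm from P.
ΣM about P: Q_y·758 − 410·456 − (0.8·649)·394.5 = 0 → Q_y = 391784.4/758 = 516.866 ≈ 516.9 N.
ΣF_y = 0: P_y + 516.866 − 410 − 0.8·649 = 0 → P_y = 412.3 N.
ΣF_x = 0: no horizontal applied forces, so P_x = 0.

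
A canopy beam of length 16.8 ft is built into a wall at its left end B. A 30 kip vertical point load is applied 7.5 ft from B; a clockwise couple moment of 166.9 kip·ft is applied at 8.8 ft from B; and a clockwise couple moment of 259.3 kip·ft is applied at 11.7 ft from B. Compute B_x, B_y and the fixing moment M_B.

B_x = 0, B_y = 30.00 kip, M_B = 651.2 kip·ft

ΣF_x = 0: B_x = 0.
ΣF_y = 0: B_y − 30 = 0 → B_y = 30.00 kip.
ΣM about B: M_B − 30·7.5 − 166.9 − 259.3 = 0 → M_B = 651.2 kip·ft.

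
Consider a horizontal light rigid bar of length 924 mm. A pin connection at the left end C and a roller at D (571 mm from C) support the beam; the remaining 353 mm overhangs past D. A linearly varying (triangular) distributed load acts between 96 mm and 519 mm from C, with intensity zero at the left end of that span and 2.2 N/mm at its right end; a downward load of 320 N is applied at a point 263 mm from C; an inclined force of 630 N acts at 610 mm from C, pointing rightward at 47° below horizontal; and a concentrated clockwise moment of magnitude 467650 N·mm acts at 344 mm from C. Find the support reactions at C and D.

C_x = -429.7 N, C_y = -520.6 N, D_y = 1767 N

Resultant of the triangular load: ½ × 2.2 × 423 = 465.3 N, acting at 378 mm from C (one-third of the span from the peak).
ΣM about C: D_y·571 − (½·2.2·423)·378 − 320·263 − 630·sin47°·610 − 467650 = 0 → D_y = 1008750/571 = 1766.64 ≈ 1767 N.
ΣF_y = 0: C_y + 1766.64 − ½·2.2·423 − 320 − 630·sin47° = 0 → C_y = -520.6 N.
ΣF_x = 0: C_x + 630·cos47° = 0 → C_x = -429.7 N.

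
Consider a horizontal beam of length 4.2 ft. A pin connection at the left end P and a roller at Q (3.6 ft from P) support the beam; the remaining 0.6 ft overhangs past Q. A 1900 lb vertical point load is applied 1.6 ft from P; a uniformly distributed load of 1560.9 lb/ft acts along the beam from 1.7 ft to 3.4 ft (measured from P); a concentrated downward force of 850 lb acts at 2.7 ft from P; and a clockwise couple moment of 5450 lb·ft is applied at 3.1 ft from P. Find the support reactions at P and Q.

Resultant of the distributed load: 1560.9 × 1.7 = 2653.53 lb at 2.55 ft from P.
ΣM about P: Q_y·3.6 − 1900·1.6 − (1560.9·1.7)·2.55 − 850·2.7 − 5450 = 0 → Q_y = 17551.5015/3.6 = 4875.42 ≈ 4875 lb.
ΣF_y = 0: P_y + 4875.42 − 1900 − 1560.9·1.7 − 850 = 0 → P_y = 528.1 lb.
ΣF_x = 0: no horizontal applied forces, so P_x = 0.

P_x = 0, P_y = 528.1 lb, Q_y = 4875 lb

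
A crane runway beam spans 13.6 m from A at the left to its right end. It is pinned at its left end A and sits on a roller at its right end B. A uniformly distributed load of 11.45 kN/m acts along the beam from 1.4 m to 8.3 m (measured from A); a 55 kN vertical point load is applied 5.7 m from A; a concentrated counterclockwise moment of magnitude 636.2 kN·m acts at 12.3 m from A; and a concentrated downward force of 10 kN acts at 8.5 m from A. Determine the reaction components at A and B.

A_x = 0, A_y = 133.3 kN, B_y = 10.70 kN

Resultant of the distributed load: 11.45 × 6.9 = 79.005 kN at 4.85 m from A.
Taking moments about A: B_y·13.6 − (11.45·6.9)·4.85 − 55·5.7 + 636.2 − 10·8.5 = 0 → B_y = 145.47425/13.6 = 10.6966 ≈ 10.70 kN.
ΣF_y = 0: A_y + 10.6966 − 11.45·6.9 − 55 − 10 = 0 → A_y = 133.3 kN.
ΣF_x = 0: no horizontal applied forces, so A_x = 0.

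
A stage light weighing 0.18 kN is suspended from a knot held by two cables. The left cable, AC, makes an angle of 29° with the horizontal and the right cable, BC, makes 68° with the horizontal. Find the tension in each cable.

T_AC = 0.06794 kN, T_BC = 0.1586 kN

ΣF_x = 0: −T_AC·cos29° + T_BC·cos68° = 0 → T_BC = 2.33477·T_AC.
ΣF_y = 0: T_AC·sin29° + T_BC·sin68° = 0.18.
Substitute: T_AC·(0.48481 + 2.33477·0.927184) = 0.18 → T_AC = 0.0679355 ≈ 0.06794 kN.
Then T_BC = 2.33477 × 0.0679355 = 0.1586 kN.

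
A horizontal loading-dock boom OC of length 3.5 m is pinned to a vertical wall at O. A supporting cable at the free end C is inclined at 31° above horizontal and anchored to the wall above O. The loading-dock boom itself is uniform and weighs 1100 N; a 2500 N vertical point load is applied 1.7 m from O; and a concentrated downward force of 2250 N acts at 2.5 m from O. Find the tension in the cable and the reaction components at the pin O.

ΣM about O: T·sin31°·3.5 − 1100·1.75 − 2500·1.7 − 2250·2.5 = 0 → T = 11800/(3.5·0.515038) = 6545.98 ≈ 6546 N.
ΣF_x = 0: O_x − T·cos31° = 0 → O_x = 6545.98 × 0.857167 = 5611 N.
ΣF_y = 0: O_y + T·sin31° − 1100 − 2500 − 2250 = 0 → O_y = 5850 − 6545.98 × 0.515038 = 2479 N.

T = 6546 N, O_x = 5611 N, O_y = 2479 N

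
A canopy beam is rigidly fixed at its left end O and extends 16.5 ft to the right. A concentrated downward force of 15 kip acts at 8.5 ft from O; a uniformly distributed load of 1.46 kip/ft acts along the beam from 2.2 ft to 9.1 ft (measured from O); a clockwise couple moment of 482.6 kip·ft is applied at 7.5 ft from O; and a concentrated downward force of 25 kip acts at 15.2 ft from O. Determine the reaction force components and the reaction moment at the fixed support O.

O_x = 0, O_y = 50.07 kip, M_O = 1047 kip·ft

Resultant of the distributed load: 1.46 × 6.9 = 10.074 kip at 5.65 ft from O.
ΣF_x = 0: O_x = 0.
ΣF_y = 0: O_y − 15 − 1.46·6.9 − 25 = 0 → O_y = 50.07 kip.
ΣM about O: M_O − 15·8.5 − (1.46·6.9)·5.65 − 482.6 − 25·15.2 = 0 → M_O = 1047 kip·ft.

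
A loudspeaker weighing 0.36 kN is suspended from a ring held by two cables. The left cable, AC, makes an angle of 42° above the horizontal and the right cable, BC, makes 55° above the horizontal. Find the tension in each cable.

ΣF_x = 0: −T_AC·cos42° + T_BC·cos55° = 0 → T_BC = 1.29563·T_AC.
ΣF_y = 0: T_AC·sin42° + T_BC·sin55° = 0.36.
Substitute: T_AC·(0.669131 + 1.29563·0.819152) = 0.36 → T_AC = 0.208039 ≈ 0.2080 kN.
Then T_BC = 1.29563 × 0.208039 = 0.2695 kN.

T_AC = 0.2080 kN, T_BC = 0.2695 kN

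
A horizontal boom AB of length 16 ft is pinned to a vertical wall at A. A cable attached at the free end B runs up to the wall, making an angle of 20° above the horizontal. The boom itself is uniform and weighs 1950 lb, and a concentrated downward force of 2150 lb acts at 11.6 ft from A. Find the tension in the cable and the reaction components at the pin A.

T = 7408 lb, A_x = 6961 lb, A_y = 1566 lb

ΣM about A: T·sin20°·16 − 1950·8 − 2150·11.6 = 0 → T = 40540/(16·0.34202) = 7408.19 ≈ 7408 lb.
ΣF_x = 0: A_x − T·cos20° = 0 → A_x = 7408.19 × 0.939693 = 6961 lb.
ΣF_y = 0: A_y + T·sin20° − 1950 − 2150 = 0 → A_y = 4100 − 7408.19 × 0.34202 = 1566 lb.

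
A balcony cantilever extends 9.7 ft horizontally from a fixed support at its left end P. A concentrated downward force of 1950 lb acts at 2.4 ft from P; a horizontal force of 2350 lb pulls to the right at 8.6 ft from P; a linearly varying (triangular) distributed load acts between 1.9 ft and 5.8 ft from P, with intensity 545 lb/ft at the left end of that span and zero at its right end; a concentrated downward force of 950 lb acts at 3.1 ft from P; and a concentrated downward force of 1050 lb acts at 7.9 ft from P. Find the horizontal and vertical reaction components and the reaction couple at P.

P_x = -2350 lb, P_y = 5013 lb, M_P = 19320 lb·ft

Resultant of the triangular load: ½ × 545 × 3.9 = 1062.75 lb, acting at 3.2 ft from P (one-third of the span from the peak).
ΣF_x = 0: P_x + 2350 = 0 → P_x = -2350 lb.
ΣF_y = 0: P_y − 1950 − ½·545·3.9 − 950 − 1050 = 0 → P_y = 5013 lb.
ΣM about P: M_P − 1950·2.4 − (½·545·3.9)·3.2 − 950·3.1 − 1050·7.9 = 0 → M_P = 19320 lb·ft.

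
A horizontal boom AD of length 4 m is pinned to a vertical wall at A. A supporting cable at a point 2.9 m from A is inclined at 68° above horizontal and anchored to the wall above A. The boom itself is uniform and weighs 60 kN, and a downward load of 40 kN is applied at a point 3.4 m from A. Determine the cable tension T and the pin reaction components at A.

T = 95.21 kN, A_x = 35.67 kN, A_y = 11.72 kN

ΣM about A: T·sin68°·2.9 − 60·2 − 40·3.4 = 0 → T = 256/(2.9·0.927184) = 95.2086 ≈ 95.21 kN.
ΣF_x = 0: A_x − T·cos68° = 0 → A_x = 95.2086 × 0.374607 = 35.67 kN.
ΣF_y = 0: A_y + T·sin68° − 60 − 40 = 0 → A_y = 100 − 95.2086 × 0.927184 = 11.72 kN.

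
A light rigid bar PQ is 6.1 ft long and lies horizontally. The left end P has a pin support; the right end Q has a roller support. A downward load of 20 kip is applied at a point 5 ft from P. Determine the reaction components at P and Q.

Moments about P: Q_y·6.1 − 20·5 = 0 → Q_y = 100/6.1 = 16.3934 ≈ 16.39 kip.
ΣF_y = 0: P_y + 16.3934 − 20 = 0 → P_y = 3.607 kip.
ΣF_x = 0: no horizontal applied forces, so P_x = 0.

P_x = 0, P_y = 3.607 kip, Q_y = 16.39 kip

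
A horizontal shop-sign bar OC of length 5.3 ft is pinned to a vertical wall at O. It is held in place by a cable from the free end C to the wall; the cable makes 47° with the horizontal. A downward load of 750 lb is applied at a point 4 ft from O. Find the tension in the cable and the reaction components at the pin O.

ΣM about O: T·sin47°·5.3 − 750·4 = 0 → T = 3000/(5.3·0.731354) = 773.959 ≈ 774.0 lb.
ΣF_x = 0: O_x − T·cos47° = 0 → O_x = 773.959 × 0.681998 = 527.8 lb.
ΣF_y = 0: O_y + T·sin47° − 750 = 0 → O_y = 750 − 773.959 × 0.731354 = 184.0 lb.

T = 774.0 lb, O_x = 527.8 lb, O_y = 184.0 lb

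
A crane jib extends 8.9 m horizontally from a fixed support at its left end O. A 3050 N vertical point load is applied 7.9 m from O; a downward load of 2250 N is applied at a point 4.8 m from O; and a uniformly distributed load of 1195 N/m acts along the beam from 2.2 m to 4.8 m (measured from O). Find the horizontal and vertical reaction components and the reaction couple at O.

O_x = 0, O_y = 8407 N, M_O = 45770 N·m

Resultant of the distributed load: 1195 × 2.6 = 3107 N at 3.5 m from O.
ΣF_x = 0: O_x = 0.
ΣF_y = 0: O_y − 3050 − 2250 − 1195·2.6 = 0 → O_y = 8407 N.
ΣM about O: M_O − 3050·7.9 − 2250·4.8 − (1195·2.6)·3.5 = 0 → M_O = 45770 N·m.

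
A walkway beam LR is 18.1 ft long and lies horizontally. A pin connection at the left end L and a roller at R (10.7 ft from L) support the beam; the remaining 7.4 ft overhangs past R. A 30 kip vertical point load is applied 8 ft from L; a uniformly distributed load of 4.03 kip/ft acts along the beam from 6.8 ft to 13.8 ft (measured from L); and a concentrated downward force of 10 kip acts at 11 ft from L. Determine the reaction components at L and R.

L_x = 0, L_y = 8.344 kip, R_y = 59.87 kip

Resultant of the distributed load: 4.03 × 7 = 28.21 kip at 10.3 ft from L.
ΣM about L: R_y·10.7 − 30·8 − (4.03·7)·10.3 − 10·11 = 0 → R_y = 640.563/10.7 = 59.8657 ≈ 59.87 kip.
ΣF_y = 0: L_y + 59.8657 − 30 − 4.03·7 − 10 = 0 → L_y = 8.344 kip.
ΣF_x = 0: no horizontal applied forces, so L_x = 0.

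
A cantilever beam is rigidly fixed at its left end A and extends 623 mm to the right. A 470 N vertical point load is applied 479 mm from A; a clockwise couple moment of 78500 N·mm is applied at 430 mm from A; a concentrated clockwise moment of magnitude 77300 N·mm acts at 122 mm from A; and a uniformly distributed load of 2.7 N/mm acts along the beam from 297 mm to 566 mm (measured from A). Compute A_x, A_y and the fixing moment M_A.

A_x = 0, A_y = 1196 N, M_A = 694300 N·mm

Resultant of the distributed load: 2.7 × 269 = 726.3 N at 431.5 mm from A.
ΣF_x = 0: A_x = 0.
ΣF_y = 0: A_y − 470 − 2.7·269 = 0 → A_y = 1196 N.
ΣM about A: M_A − 470·479 − 78500 − 77300 − (2.7·269)·431.5 = 0 → M_A = 694300 N·mm.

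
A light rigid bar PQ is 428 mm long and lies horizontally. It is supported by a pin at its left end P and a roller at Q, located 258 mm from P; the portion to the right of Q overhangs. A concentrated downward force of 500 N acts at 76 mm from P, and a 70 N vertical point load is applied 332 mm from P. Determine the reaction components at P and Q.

ΣM about P: Q_y·258 − 500·76 − 70·332 = 0 → Q_y = 61240/258 = 237.364 ≈ 237.4 N.
ΣF_y = 0: P_y + 237.364 − 500 − 70 = 0 → P_y = 332.6 N.
ΣF_x = 0: no horizontal applied forces, so P_x = 0.

P_x = 0, P_y = 332.6 N, Q_y = 237.4 N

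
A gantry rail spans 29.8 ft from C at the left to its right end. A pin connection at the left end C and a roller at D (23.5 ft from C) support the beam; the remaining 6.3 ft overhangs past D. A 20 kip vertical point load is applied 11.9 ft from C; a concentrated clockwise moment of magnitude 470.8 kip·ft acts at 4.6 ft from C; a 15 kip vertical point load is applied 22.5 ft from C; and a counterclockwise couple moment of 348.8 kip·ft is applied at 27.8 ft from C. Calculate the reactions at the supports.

C_x = 0, C_y = 5.319 kip, D_y = 29.68 kip

ΣM about C: D_y·23.5 − 20·11.9 − 470.8 − 15·22.5 + 348.8 = 0 → D_y = 697.5/23.5 = 29.6809 ≈ 29.68 kip.
ΣF_y = 0: C_y + 29.6809 − 20 − 15 = 0 → C_y = 5.319 kip.
ΣF_x = 0: no horizontal applied forces, so C_x = 0.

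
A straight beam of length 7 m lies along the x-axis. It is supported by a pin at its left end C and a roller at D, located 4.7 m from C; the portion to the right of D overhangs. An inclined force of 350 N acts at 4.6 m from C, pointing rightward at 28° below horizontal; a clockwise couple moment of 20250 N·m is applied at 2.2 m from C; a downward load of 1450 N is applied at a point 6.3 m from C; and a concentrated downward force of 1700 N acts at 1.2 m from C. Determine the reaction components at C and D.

ΣM about C: D_y·4.7 − 350·sin28°·4.6 − 20250 − 1450·6.3 − 1700·1.2 = 0 → D_y = 32180.8/4.7 = 6846.98 ≈ 6847 N.
ΣF_y = 0: C_y + 6846.98 − 350·sin28° − 1450 − 1700 = 0 → C_y = -3533 N.
ΣF_x = 0: C_x + 350·cos28° = 0 → C_x = -309.0 N.

C_x = -309.0 N, C_y = -3533 N, D_y = 6847 N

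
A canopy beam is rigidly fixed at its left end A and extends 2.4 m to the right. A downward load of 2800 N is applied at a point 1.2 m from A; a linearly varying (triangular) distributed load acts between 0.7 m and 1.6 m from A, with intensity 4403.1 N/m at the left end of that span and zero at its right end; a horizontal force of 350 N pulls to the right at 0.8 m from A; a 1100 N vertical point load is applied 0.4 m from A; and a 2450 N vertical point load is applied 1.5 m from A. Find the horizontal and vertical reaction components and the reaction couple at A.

Resultant of the triangular load: ½ × 4403.1 × 0.9 = 1981.395 N, acting at 1 m from A (one-third of the span from the peak).
ΣF_x = 0: A_x + 350 = 0 → A_x = -350.0 N.
ΣF_y = 0: A_y − 2800 − ½·4403.1·0.9 − 1100 − 2450 = 0 → A_y = 8331 N.
ΣM about A: M_A − 2800·1.2 − (½·4403.1·0.9)·1 − 1100·0.4 − 2450·1.5 = 0 → M_A = 9456 N·m.

A_x = -350.0 N, A_y = 8331 N, M_A = 9456 N·m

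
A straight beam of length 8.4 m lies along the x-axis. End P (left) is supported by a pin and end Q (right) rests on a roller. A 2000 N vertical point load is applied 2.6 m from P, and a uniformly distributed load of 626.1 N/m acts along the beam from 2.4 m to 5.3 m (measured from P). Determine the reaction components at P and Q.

P_x = 0, P_y = 2364 N, Q_y = 1451 N

Resultant of the distributed load: 626.1 × 2.9 = 1815.69 N at 3.85 m from P.
ΣM about P: Q_y·8.4 − 2000·2.6 − (626.1·2.9)·3.85 = 0 → Q_y = 12190.4065/8.4 = 1451.24 ≈ 1451 N.
ΣF_y = 0: P_y + 1451.24 − 2000 − 626.1·2.9 = 0 → P_y = 2364 N.
ΣF_x = 0: no horizontal applied forces, so P_x = 0.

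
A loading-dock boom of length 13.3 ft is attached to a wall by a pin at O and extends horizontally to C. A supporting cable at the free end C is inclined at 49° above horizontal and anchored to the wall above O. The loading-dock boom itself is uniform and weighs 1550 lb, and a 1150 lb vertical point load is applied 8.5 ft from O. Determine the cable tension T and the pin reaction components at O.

T = 2001 lb, O_x = 1313 lb, O_y = 1190 lb

ΣM about O: T·sin49°·13.3 − 1550·6.65 − 1150·8.5 = 0 → T = 20082.5/(13.3·0.75471) = 2000.72 ≈ 2001 lb.
ΣF_x = 0: O_x − T·cos49° = 0 → O_x = 2000.72 × 0.656059 = 1313 lb.
ΣF_y = 0: O_y + T·sin49° − 1550 − 1150 = 0 → O_y = 2700 − 2000.72 × 0.75471 = 1190 lb.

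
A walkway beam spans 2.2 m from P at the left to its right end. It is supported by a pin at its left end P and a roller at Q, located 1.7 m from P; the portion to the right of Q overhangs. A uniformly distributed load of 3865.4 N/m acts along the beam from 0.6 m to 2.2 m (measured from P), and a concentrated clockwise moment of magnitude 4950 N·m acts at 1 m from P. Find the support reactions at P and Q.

Resultant of the distributed load: 3865.4 × 1.6 = 6184.64 N at 1.4 m from P.
Taking moments about P: Q_y·1.7 − (3865.4·1.6)·1.4 − 4950 = 0 → Q_y = 13608.496/1.7 = 8005 N.
ΣF_y = 0: P_y + 8005 − 3865.4·1.6 = 0 → P_y = -1820 N.
ΣF_x = 0: no horizontal applied forces, so P_x = 0.

P_x = 0, P_y = -1820 N, Q_y = 8005 N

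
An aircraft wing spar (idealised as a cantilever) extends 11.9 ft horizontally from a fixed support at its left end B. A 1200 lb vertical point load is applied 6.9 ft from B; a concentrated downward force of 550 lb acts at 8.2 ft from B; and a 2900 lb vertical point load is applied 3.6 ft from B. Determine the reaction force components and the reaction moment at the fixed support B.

ΣF_x = 0: B_x = 0.
ΣF_y = 0: B_y − 1200 − 550 − 2900 = 0 → B_y = 4650 lb.
ΣM about B: M_B − 1200·6.9 − 550·8.2 − 2900·3.6 = 0 → M_B = 23230 lb·ft.

B_x = 0, B_y = 4650 lb, M_B = 23230 lb·ft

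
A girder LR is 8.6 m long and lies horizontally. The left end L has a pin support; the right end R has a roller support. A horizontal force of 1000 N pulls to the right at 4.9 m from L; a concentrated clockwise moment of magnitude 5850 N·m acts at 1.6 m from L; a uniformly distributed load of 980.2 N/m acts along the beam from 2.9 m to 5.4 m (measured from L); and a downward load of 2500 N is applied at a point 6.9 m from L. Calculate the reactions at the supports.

L_x = -1000 N, L_y = 1082 N, R_y = 3869 N

Resultant of the distributed load: 980.2 × 2.5 = 2450.5 N at 4.15 m from L.
Moments about L: R_y·8.6 − 5850 − (980.2·2.5)·4.15 − 2500·6.9 = 0 → R_y = 33269.575/8.6 = 3868.56 ≈ 3869 N.
ΣF_y = 0: L_y + 3868.56 − 980.2·2.5 − 2500 = 0 → L_y = 1082 N.
ΣF_x = 0: L_x + 1000 = 0 → L_x = -1000 N.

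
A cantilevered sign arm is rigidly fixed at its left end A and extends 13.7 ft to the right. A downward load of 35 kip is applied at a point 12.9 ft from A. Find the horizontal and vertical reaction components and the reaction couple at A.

A_x = 0, A_y = 35.00 kip, M_A = 451.5 kip·ft

ΣF_x = 0: A_x = 0.
ΣF_y = 0: A_y − 35 = 0 → A_y = 35.00 kip.
ΣM about A: M_A − 35·12.9 = 0 → M_A = 451.5 kip·ft.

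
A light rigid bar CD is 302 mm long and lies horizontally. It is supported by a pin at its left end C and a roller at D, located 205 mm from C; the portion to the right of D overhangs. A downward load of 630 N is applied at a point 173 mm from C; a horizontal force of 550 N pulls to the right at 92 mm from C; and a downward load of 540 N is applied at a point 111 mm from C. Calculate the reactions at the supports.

ΣM about C: D_y·205 − 630·173 − 540·111 = 0 → D_y = 168930/205 = 824.049 ≈ 824.0 N.
ΣF_y = 0: C_y + 824.049 − 630 − 540 = 0 → C_y = 346.0 N.
ΣF_x = 0: C_x + 550 = 0 → C_x = -550.0 N.

C_x = -550.0 N, C_y = 346.0 N, D_y = 824.0 N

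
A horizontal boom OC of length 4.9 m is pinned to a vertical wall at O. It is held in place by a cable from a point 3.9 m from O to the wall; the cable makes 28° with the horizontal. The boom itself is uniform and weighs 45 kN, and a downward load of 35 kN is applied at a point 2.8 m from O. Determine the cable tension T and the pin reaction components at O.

T = 113.7 kN, O_x = 100.4 kN, O_y = 26.60 kN

ΣM about O: T·sin28°·3.9 − 45·2.45 − 35·2.8 = 0 → T = 208.25/(3.9·0.469472) = 113.739 ≈ 113.7 kN.
ΣF_x = 0: O_x − T·cos28° = 0 → O_x = 113.739 × 0.882948 = 100.4 kN.
ΣF_y = 0: O_y + T·sin28° − 45 − 35 = 0 → O_y = 80 − 113.739 × 0.469472 = 26.60 kN.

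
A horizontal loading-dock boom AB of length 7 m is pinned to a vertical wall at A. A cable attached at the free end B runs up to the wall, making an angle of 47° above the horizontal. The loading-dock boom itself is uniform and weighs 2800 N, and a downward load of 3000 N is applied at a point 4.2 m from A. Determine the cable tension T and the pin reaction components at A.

ΣM about A: T·sin47°·7 − 2800·3.5 − 3000·4.2 = 0 → T = 22400/(7·0.731354) = 4375.45 ≈ 4375 N.
ΣF_x = 0: A_x − T·cos47° = 0 → A_x = 4375.45 × 0.681998 = 2984 N.
ΣF_y = 0: A_y + T·sin47° − 2800 − 3000 = 0 → A_y = 5800 − 4375.45 × 0.731354 = 2600 N.

T = 4375 N, A_x = 2984 N, A_y = 2600 N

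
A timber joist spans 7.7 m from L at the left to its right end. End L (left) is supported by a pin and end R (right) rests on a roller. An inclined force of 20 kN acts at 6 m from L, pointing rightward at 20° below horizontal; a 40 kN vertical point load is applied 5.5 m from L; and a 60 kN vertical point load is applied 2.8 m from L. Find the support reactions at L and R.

L_x = -18.79 kN, L_y = 51.12 kN, R_y = 55.72 kN

Moments about L: R_y·7.7 − 20·sin20°·6 − 40·5.5 − 60·2.8 = 0 → R_y = 429.042/7.7 = 55.7197 ≈ 55.72 kN.
ΣF_y = 0: L_y + 55.7197 − 20·sin20° − 40 − 60 = 0 → L_y = 51.12 kN.
ΣF_x = 0: L_x + 20·cos20° = 0 → L_x = -18.79 kN.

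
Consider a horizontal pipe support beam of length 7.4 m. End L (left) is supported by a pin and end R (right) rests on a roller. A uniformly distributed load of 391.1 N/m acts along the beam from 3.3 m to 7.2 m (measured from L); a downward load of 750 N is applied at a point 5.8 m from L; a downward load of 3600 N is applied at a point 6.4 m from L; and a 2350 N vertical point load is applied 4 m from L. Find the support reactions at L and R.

L_x = 0, L_y = 2172 N, R_y = 6054 N

Resultant of the distributed load: 391.1 × 3.9 = 1525.29 N at 5.25 m from L.
ΣM about L: R_y·7.4 − (391.1·3.9)·5.25 − 750·5.8 − 3600·6.4 − 2350·4 = 0 → R_y = 44797.7725/7.4 = 6053.75 ≈ 6054 N.
ΣF_y = 0: L_y + 6053.75 − 391.1·3.9 − 750 − 3600 − 2350 = 0 → L_y = 2172 N.
ΣF_x = 0: no horizontal applied forces, so L_x = 0.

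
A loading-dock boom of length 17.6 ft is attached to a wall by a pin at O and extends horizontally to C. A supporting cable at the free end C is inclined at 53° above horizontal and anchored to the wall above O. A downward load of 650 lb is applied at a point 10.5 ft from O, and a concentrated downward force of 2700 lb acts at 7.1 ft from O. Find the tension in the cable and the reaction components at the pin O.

ΣM about O: T·sin53°·17.6 − 650·10.5 − 2700·7.1 = 0 → T = 25995/(17.6·0.798636) = 1849.39 ≈ 1849 lb.
ΣF_x = 0: O_x − T·cos53° = 0 → O_x = 1849.39 × 0.601815 = 1113 lb.
ΣF_y = 0: O_y + T·sin53° − 650 − 2700 = 0 → O_y = 3350 − 1849.39 × 0.798636 = 1873 lb.

T = 1849 lb, O_x = 1113 lb, O_y = 1873 lb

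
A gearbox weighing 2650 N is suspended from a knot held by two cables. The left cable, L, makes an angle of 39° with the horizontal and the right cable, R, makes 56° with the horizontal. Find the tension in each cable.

T_L = 1488 N, T_R = 2067 N

ΣF_x = 0: −T_L·cos39° + T_R·cos56° = 0 → T_R = 1.38976·T_L.
ΣF_y = 0: T_L·sin39° + T_R·sin56° = 2650.
Substitute: T_L·(0.62932 + 1.38976·0.829038) = 2650 → T_L = 1487.52 ≈ 1488 N.
Then T_R = 1.38976 × 1487.52 = 2067 N.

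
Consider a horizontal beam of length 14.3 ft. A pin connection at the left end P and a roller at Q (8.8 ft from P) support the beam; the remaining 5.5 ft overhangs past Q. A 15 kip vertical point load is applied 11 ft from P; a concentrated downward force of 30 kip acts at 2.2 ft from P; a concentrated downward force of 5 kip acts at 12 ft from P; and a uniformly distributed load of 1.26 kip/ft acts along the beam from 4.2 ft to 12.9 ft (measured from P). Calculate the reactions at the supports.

Resultant of the distributed load: 1.26 × 8.7 = 10.962 kip at 8.55 ft from P.
Taking moments about P: Q_y·8.8 − 15·11 − 30·2.2 − 5·12 − (1.26·8.7)·8.55 = 0 → Q_y = 384.7251/8.8 = 43.7188 ≈ 43.72 kip.
ΣF_y = 0: P_y + 43.7188 − 15 − 30 − 5 − 1.26·8.7 = 0 → P_y = 17.24 kip.
ΣF_x = 0: no horizontal applied forces, so P_x = 0.

P_x = 0, P_y = 17.24 kip, Q_y = 43.72 kip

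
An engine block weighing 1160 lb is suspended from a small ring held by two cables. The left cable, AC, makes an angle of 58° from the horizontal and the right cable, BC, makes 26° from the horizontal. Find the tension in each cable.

T_AC = 1048 lb, T_BC = 618.1 lb

ΣF_x = 0: −T_AC·cos58° + T_BC·cos26° = 0 → T_BC = 0.589589·T_AC.
ΣF_y = 0: T_AC·sin58° + T_BC·sin26° = 1160.
Substitute: T_AC·(0.848048 + 0.589589·0.438371) = 1160 → T_AC = 1048.34 ≈ 1048 lb.
Then T_BC = 0.589589 × 1048.34 = 618.1 lb.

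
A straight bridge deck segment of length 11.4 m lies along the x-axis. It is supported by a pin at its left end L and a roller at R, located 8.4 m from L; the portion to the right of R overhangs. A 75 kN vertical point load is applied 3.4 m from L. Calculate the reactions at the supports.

L_x = 0, L_y = 44.64 kN, R_y = 30.36 kN

Moments about L: R_y·8.4 − 75·3.4 = 0 → R_y = 255/8.4 = 30.3571 ≈ 30.36 kN.
ΣF_y = 0: L_y + 30.3571 − 75 = 0 → L_y = 44.64 kN.
ΣF_x = 0: no horizontal applied forces, so L_x = 0.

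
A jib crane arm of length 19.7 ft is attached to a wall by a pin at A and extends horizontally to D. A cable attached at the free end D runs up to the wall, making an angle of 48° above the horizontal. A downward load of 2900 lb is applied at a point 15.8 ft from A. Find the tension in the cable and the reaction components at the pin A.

ΣM about A: T·sin48°·19.7 − 2900·15.8 = 0 → T = 45820/(19.7·0.743145) = 3129.79 ≈ 3130 lb.
ΣF_x = 0: A_x − T·cos48° = 0 → A_x = 3129.79 × 0.669131 = 2094 lb.
ΣF_y = 0: A_y + T·sin48° − 2900 = 0 → A_y = 2900 − 3129.79 × 0.743145 = 574.1 lb.

T = 3130 lb, A_x = 2094 lb, A_y = 574.1 lb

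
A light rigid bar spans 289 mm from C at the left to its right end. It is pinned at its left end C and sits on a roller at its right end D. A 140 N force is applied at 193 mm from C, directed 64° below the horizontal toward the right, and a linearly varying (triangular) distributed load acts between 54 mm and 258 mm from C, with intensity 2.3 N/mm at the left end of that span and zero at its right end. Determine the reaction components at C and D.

C_x = -61.37 N, C_y = 177.4 N, D_y = 183.1 N

Resultant of the triangular load: ½ × 2.3 × 204 = 234.6 N, acting at 122 mm from C (one-third of the span from the peak).
ΣM about C: D_y·289 − 140·sin64°·193 − (½·2.3·204)·122 = 0 → D_y = 52906.6/289 = 183.068 ≈ 183.1 N.
ΣF_y = 0: C_y + 183.068 − 140·sin64° − ½·2.3·204 = 0 → C_y = 177.4 N.
ΣF_x = 0: C_x + 140·cos64° = 0 → C_x = -61.37 N.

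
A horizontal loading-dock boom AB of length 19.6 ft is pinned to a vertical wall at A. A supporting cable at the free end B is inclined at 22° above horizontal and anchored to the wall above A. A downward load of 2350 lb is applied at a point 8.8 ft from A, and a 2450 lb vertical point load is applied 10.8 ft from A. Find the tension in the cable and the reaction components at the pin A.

ΣM about A: T·sin22°·19.6 − 2350·8.8 − 2450·10.8 = 0 → T = 47140/(19.6·0.374607) = 6420.33 ≈ 6420 lb.
ΣF_x = 0: A_x − T·cos22° = 0 → A_x = 6420.33 × 0.927184 = 5953 lb.
ΣF_y = 0: A_y + T·sin22° − 2350 − 2450 = 0 → A_y = 4800 − 6420.33 × 0.374607 = 2395 lb.

T = 6420 lb, A_x = 5953 lb, A_y = 2395 lb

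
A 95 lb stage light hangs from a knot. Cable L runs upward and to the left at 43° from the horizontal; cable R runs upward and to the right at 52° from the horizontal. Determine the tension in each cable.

ΣF_x = 0: −T_L·cos43° + T_R·cos52° = 0 → T_R = 1.18792·T_L.
ΣF_y = 0: T_L·sin43° + T_R·sin52° = 95.
Substitute: T_L·(0.681998 + 1.18792·0.788011) = 95 → T_L = 58.7111 ≈ 58.71 lb.
Then T_R = 1.18792 × 58.7111 = 69.74 lb.

T_L = 58.71 lb, T_R = 69.74 lb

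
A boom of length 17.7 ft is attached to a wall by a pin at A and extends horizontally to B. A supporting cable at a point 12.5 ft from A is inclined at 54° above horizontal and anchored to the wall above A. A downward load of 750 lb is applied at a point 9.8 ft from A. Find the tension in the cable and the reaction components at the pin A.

T = 726.8 lb, A_x = 427.2 lb, A_y = 162.0 lb

ΣM about A: T·sin54°·12.5 − 750·9.8 = 0 → T = 7350/(12.5·0.809017) = 726.808 ≈ 726.8 lb.
ΣF_x = 0: A_x − T·cos54° = 0 → A_x = 726.808 × 0.587785 = 427.2 lb.
ΣF_y = 0: A_y + T·sin54° − 750 = 0 → A_y = 750 − 726.808 × 0.809017 = 162.0 lb.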